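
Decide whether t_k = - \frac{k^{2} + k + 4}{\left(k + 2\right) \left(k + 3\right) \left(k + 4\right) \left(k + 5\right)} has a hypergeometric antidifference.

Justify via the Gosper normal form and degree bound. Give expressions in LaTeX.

Ratio r(k) = (k + 2)*(k + (k + 1)**2 + 5)/((k + 6)*(k**2 + k + 4)).
Factor: A=k + 2; B=k + 6; C=k**2 + k + 4.
Solve (k + 2)·f(k+1) − (k + 5)·f(k) = k**2 + k + 4.
d = 3 from the (1,1,2) case.
Coefficient equations give f(k) = k*(k**2 + 3*k + 8)/6.
R(k) = B(k−1)·f(k)/C(k) = k*(k + 5)*(k**2 + 3*k + 8)/(6*(k**2 + k + 4)); s_k = R·t_k = k*(-k**2 - 3*k - 8)/(6*(k + 2)*(k + 3)*(k + 4)).
Check: Δs_k = (-k**2 - k - 4)/(k**4 + 14*k**3 + 71*k**2 + 154*k + 120). ✓

Yes. s_k = \frac{k \left(- k^{2} - 3 k - 8\right)}{6 \left(k + 2\right) \left(k + 3\right) \left(k + 4\right)}.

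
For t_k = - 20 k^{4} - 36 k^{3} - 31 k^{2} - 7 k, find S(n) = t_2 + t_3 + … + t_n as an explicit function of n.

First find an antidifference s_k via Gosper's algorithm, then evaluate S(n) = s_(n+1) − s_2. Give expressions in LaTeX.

r(k) = (20*k**4 + 116*k**3 + 259*k**2 + 257*k + 94)/(k*(20*k**3 + 36*k**2 + 31*k + 7)) after simplifying.
A = 1, B = 1, C = k**4 + 9*k**3/5 + 31*k**2/20 + 7*k/20.
Need (1)·f(k+1) − (1)·f(k) = k**4 + 9*k**3/5 + 31*k**2/20 + 7*k/20.
d = 5 from the (0,0,4) case.
Coefficient equations give f(k) = k*(k - 1)*(4*k**3 + 3*k**2 + 2*k - 1)/20.
Certificate R = B(k−1)f/C = (k - 1)*(4*k**3 + 3*k**2 + 2*k - 1)/(20*k**3 + 36*k**2 + 31*k + 7) gives s_k = k*(-4*k**4 + k**3 + k**2 + 3*k - 1).
Δs = k*(-20*k**3 - 36*k**2 - 31*k - 7), as required.
Evaluate: s_(n+1) = n*(-4*n**4 - 19*n**3 - 35*n**2 - 28*n - 8); subtract s_(2) = -94 ⇒ S(n) = -4*n**5 - 19*n**4 - 35*n**3 - 28*n**2 - 8*n + 94.

S(n) = - 4 n^{5} - 19 n^{4} - 35 n^{3} - 28 n^{2} - 8 n + 94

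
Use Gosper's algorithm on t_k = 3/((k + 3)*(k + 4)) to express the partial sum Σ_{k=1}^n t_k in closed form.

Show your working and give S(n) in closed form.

The ratio is (k + 3)/(k + 5).
So A=k + 3 and B=k + 5, with C=1.
Need (k + 3)·f(k+1) − (k + 4)·f(k) = 1.
d = 1 from the (1,1,0) case.
Coefficient equations give f(k) = k/3.
Get s_k = R·t_k = k/(k + 3) with R(k) = B(k−1)f(k)/C(k) = k*(k + 4)/3.
s_(k+1) − s_k = 3/(k**2 + 7*k + 12) = t_k.
Evaluate: s_(n+1) = (n + 1)/(n + 4); subtract s_(1) = 1/4 ⇒ S(n) = 3*n/(4*(n + 4)).

S(n) = 3*n/(4*(n + 4))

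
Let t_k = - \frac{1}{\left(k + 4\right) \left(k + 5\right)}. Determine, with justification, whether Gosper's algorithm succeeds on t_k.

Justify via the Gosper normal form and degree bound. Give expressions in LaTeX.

Ratio r(k) = (k + 4)/(k + 6).
Factor: A=k + 4; B=k + 6; C=1.
Set up (k + 4)·f(k+1) − (k + 5)·f(k) − (1) = 0.
Bound: deg f ≤ 1.
Coefficient equations give f(k) = k/4.
Certificate R = B(k−1)f/C = k*(k + 5)/4 gives s_k = -k/(4*k + 16).
Check: Δs_k = -1/(k**2 + 9*k + 20). ✓

Yes. s_k = - \frac{k}{4 k + 16}.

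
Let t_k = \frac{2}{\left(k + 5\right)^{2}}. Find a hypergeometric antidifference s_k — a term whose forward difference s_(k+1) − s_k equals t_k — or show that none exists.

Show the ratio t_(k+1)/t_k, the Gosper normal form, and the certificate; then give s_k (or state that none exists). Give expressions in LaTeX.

Step 1: r(k) = (k + 5)**2/(k + 6)**2.
Gosper form: A/B · C(k+1)/C(k) with A=k**2 + 10*k + 25, B=k**2 + 12*k + 36, C=1.
f must satisfy (k**2 + 10*k + 25)·f(k+1) − (k**2 + 10*k + 25)·f(k) = 1.
d = 0 from the (2,2,0) case.
Put f(k) = c0: A·f(k+1) − B(k−1)·f(k) − C = -1; need -1 = 0 — inconsistent ⇒ no f, not summable.

none — t_k is not Gosper-summable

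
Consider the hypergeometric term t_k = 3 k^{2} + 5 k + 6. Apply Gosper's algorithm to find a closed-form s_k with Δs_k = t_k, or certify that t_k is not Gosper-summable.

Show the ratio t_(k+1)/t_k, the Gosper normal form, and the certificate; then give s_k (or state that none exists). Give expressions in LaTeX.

The ratio is (3*k**2 + 11*k + 14)/(3*k**2 + 5*k + 6).
Take A(k)=1, B(k)=1, C(k)=k**2 + 5*k/3 + 2.
Need (1)·f(k+1) − (1)·f(k) = k**2 + 5*k/3 + 2.
d = 3 from the (0,0,2) case.
Coefficient equations give f(k) = k*(k**2 + k + 4)/3.
R(k) = B(k−1)·f(k)/C(k) = k*(k**2 + k + 4)/(3*k**2 + 5*k + 6); s_k = R·t_k = k*(k**2 + k + 4).
s_(k+1) − s_k = 3*k**2 + 5*k + 6 = t_k.

s_k = k \left(k^{2} + k + 4\right)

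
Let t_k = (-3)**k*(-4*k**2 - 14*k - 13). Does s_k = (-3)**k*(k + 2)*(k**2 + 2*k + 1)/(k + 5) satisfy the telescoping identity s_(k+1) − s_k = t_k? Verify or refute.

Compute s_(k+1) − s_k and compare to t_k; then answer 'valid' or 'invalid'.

Invalid: residual 3*(-3)**k*(4*k**3 + 35*k**2 + 85*k + 66)/(k**2 + 11*k + 30) ≠ 0.

s_(k+1) = (-3)**(k + 1)*(k + 3)*(2*k + (k + 1)**2 + 3)/(k + 6)
s_(k+1) − s_k = (-3)**k*(-4*k**4 - 46*k**3 - 182*k**2 - 308*k - 192)/(k**2 + 11*k + 30)
(s_(k+1) − s_k) − t_k = 3*(-3)**k*(4*k**3 + 35*k**2 + 85*k + 66)/(k**2 + 11*k + 30)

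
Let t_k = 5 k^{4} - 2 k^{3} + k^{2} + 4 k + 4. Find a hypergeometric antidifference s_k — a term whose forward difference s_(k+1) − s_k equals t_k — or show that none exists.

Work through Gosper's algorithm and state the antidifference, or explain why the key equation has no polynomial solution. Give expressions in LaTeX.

The ratio is (5*k**4 + 18*k**3 + 25*k**2 + 20*k + 12)/(5*k**4 - 2*k**3 + k**2 + 4*k + 4).
Factor: A=1; B=1; C=k**4 - 2*k**3/5 + k**2/5 + 4*k/5 + 4/5.
Solve (1)·f(k+1) − (1)·f(k) = k**4 - 2*k**3/5 + k**2/5 + 4*k/5 + 4/5.
d = 5 from the (0,0,4) case.
Coefficient equations give f(k) = k*(k**4 - 3*k**3 + 3*k**2 + k + 2)/5.
Get s_k = R·t_k = k*(k**4 - 3*k**3 + 3*k**2 + k + 2) with R(k) = B(k−1)f(k)/C(k) = k*(k**4 - 3*k**3 + 3*k**2 + k + 2)/(5*k**4 - 2*k**3 + k**2 + 4*k + 4).
Check: Δs_k = 5*k**4 - 2*k**3 + k**2 + 4*k + 4. ✓

s_k = k \left(k^{4} - 3 k^{3} + 3 k^{2} + k + 2\right)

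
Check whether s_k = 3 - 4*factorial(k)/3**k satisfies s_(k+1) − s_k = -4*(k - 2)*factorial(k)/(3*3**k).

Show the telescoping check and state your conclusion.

valid (s_(k+1) − s_k reduces to t_k)

s_(k+1) = (9*3**k - 4*k*factorial(k) - 4*factorial(k))/(3*3**k)
s_(k+1) − s_k = -4*(k - 2)*factorial(k)/(3*3**k)
(s_(k+1) − s_k) − t_k = 0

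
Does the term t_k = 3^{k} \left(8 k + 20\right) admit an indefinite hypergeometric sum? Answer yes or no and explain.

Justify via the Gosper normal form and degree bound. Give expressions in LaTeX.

Ratio r(k) = 3*(2*k + 7)/(2*k + 5).
Normal form (A,B,C) = (3, 1, k + 5/2).
Need (3)·f(k+1) − (1)·f(k) = k + 5/2.
deg f ≤ 1 (via 0,0,1).
Coefficient equations give f(k) = (k + 1)/2.
Certificate R = B(k−1)f/C = (k + 1)/(2*k + 5) gives s_k = 4*3**k*(k + 1).
Check: Δs_k = 3**k*(8*k + 20). ✓

Yes. s_k = 4 \cdot 3^{k} \left(k + 1\right).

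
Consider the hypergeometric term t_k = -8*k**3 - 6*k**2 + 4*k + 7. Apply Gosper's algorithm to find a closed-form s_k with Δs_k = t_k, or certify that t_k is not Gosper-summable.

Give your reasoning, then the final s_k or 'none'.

s_k = k*(-2*k**3 + 2*k**2 + 3*k + 4)

Step 1: r(k) = (8*k**3 + 30*k**2 + 32*k + 3)/(8*k**3 + 6*k**2 - 4*k - 7).
Normal form (A,B,C) = (1, 1, k**3 + 3*k**2/4 - k/2 - 7/8).
Key eq: (1)·f(k+1) = (1)·f(k) + (k**3 + 3*k**2/4 - k/2 - 7/8).
Degrees (0,0,3) ⇒ d ≤ 4.
A polynomial solution: f(k) = k*(2*k**3 - 2*k**2 - 3*k - 4)/8.
Then R = B(k−1)f/C = k*(2*k**3 - 2*k**2 - 3*k - 4)/(8*k**3 + 6*k**2 - 4*k - 7), so s_k = R(k)·t_k = k*(-2*k**3 + 2*k**2 + 3*k + 4).
Verify: -8*k**3 - 6*k**2 + 4*k + 7 matches t_k.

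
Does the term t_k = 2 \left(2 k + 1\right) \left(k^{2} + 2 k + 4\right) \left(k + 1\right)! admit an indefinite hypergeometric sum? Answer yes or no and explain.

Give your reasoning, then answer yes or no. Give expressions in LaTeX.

Compute t_(k+1)/t_k: get (k + 2)*(2*k + 3)*(2*k + (k + 1)**2 + 6)/((2*k + 1)*(k**2 + 2*k + 4)).
Take A(k)=k + 2, B(k)=1, C(k)=k**3 + 5*k**2/2 + 5*k + 2.
Solve (k + 2)·f(k+1) − (1)·f(k) = k**3 + 5*k**2/2 + 5*k + 2.
From deg A=1, deg B=0, deg C=3: d=2.
Coefficient equations give f(k) = (2*k**2 - k + 2)/2.
Certificate R = B(k−1)f/C = (2*k**2 - k + 2)/((2*k + 1)*(k**2 + 2*k + 4)) gives s_k = 2*(2*k**2 - k + 2)*factorial(k + 1).
s_(k+1) − s_k = 2*(2*k + 1)*(k**2 + 2*k + 4)*factorial(k + 1) = t_k.

Yes. s_k = 2 \left(2 k^{2} - k + 2\right) \left(k + 1\right)!.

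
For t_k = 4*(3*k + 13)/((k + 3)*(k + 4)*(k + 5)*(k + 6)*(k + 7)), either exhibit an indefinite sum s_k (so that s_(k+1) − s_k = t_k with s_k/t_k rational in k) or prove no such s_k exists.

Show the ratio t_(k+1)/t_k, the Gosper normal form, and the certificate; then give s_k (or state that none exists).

Ratio r(k) = (k + 3)*(3*k + 16)/((k + 8)*(3*k + 13)).
A = k + 3, B = k + 8, C = k + 13/3.
Need (k + 3)·f(k+1) − (k + 7)·f(k) = k + 13/3.
Degrees (1,1,1) ⇒ d ≤ 4.
Solving with deg f ≤ 4: f(k) = k*(k + 4)*(k**2 + 14*k + 63)/270.
R(k) = B(k−1)·f(k)/C(k) = k*(k + 4)*(k + 7)*(k**2 + 14*k + 63)/(90*(3*k + 13)); s_k = R·t_k = 2*k*(k**2 + 14*k + 63)/(45*(k**3 + 14*k**2 + 63*k + 90)).
Check: Δs_k = 4*(3*k + 13)/(k**5 + 25*k**4 + 245*k**3 + 1175*k**2 + 2754*k + 2520). ✓

s_k = 2*k*(k**2 + 14*k + 63)/(45*(k**3 + 14*k**2 + 63*k + 90))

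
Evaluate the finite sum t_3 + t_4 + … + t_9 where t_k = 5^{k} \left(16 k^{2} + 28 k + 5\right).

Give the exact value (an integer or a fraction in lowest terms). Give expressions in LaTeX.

Σ = 3613277875

r(k) = 5*(16*k**2 + 60*k + 49)/(16*k**2 + 28*k + 5) after simplifying.
Normal form (A,B,C) = (5, 1, k**2 + 7*k/4 + 5/16).
Solve (5)·f(k+1) − (1)·f(k) = k**2 + 7*k/4 + 5/16.
d = 2 from the (0,0,2) case.
Match coefficients ⇒ f(k) = k*(4*k - 3)/16.
So s_k = (B(k−1)f/C)·t_k = (k*(4*k - 3)/(16*k**2 + 28*k + 5))·t_k = 5**k*k*(4*k - 3).
Verify: 5**k*(16*k**2 + 28*k + 5) matches t_k.
Telescoping: Σ = s_(10) − s_(3) = 3613281250 − (3375) = 3613277875.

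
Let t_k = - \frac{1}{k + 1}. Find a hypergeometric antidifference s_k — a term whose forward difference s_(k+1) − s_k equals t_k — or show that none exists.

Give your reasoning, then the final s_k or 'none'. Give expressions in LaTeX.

none (Gosper's algorithm certifies no s_k)

The ratio is (k + 1)/(k + 2).
Gosper form: A/B · C(k+1)/C(k) with A=k + 1, B=k + 2, C=1.
Set up (k + 1)·f(k+1) − (k + 1)·f(k) − (1) = 0.
Bound: deg f ≤ 0.
f = c0 ⇒ A·f(k+1) − B(k−1)·f(k) − C = -1. The system {-1 = 0} is inconsistent; no antidifference.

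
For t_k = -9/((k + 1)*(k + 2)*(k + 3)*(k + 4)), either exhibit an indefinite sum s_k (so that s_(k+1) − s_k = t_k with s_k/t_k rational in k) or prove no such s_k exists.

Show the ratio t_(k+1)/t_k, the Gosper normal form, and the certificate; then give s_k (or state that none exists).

r(k) = (k + 1)/(k + 5) after simplifying.
Gosper form: A/B · C(k+1)/C(k) with A=k + 1, B=k + 5, C=1.
f must satisfy (k + 1)·f(k+1) − (k + 4)·f(k) = 1.
From deg A=1, deg B=1, deg C=0: d=3.
Match coefficients ⇒ f(k) = k*(k**2 + 6*k + 11)/18.
Then R = B(k−1)f/C = k*(k + 4)*(k**2 + 6*k + 11)/18, so s_k = R(k)·t_k = k*(-k**2 - 6*k - 11)/(2*(k + 1)*(k + 2)*(k + 3)).
s_(k+1) − s_k = -9/(k**4 + 10*k**3 + 35*k**2 + 50*k + 24) = t_k.

s_k = k*(-k**2 - 6*k - 11)/(2*(k + 1)*(k + 2)*(k + 3))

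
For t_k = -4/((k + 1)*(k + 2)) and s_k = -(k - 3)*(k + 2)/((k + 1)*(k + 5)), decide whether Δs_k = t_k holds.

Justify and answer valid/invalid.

Invalid: residual 3*(-k**2 + 5*k + 26)/(k**4 + 14*k**3 + 65*k**2 + 112*k + 60) ≠ 0.

s_(k+1) = -(k - 2)*(k + 3)/((k + 2)*(k + 6))
s_(k+1) − s_k = (-7*k**2 - 29*k - 42)/(k**4 + 14*k**3 + 65*k**2 + 112*k + 60)
(s_(k+1) − s_k) − t_k = 3*(-k**2 + 5*k + 26)/(k**4 + 14*k**3 + 65*k**2 + 112*k + 60)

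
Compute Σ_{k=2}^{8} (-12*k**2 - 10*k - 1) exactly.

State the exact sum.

Σ = -2793

Step 1: r(k) = (12*k**2 + 34*k + 23)/(12*k**2 + 10*k + 1).
Normal form (A,B,C) = (1, 1, k**2 + 5*k/6 + 1/12).
Set up (1)·f(k+1) − (1)·f(k) − (k**2 + 5*k/6 + 1/12) = 0.
From deg A=0, deg B=0, deg C=2: d=3.
A polynomial solution: f(k) = k*(4*k**2 - k - 2)/12.
Certificate R = B(k−1)f/C = k*(4*k**2 - k - 2)/(12*k**2 + 10*k + 1) gives s_k = k*(-4*k**2 + k + 2).
Δs = -12*k**2 - 10*k - 1, as required.
Σ_(k=2)^(8) t_k = s_(9) − s_(2) = -2817 − (-24) = -2793.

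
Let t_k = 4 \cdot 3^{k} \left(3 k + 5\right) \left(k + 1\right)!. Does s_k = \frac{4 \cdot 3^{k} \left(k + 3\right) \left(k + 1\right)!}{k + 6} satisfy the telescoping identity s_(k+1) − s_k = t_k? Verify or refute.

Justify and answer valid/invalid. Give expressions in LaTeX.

s_(k+1) = 12*3**k*(k + 4)*factorial(k + 2)/(k + 7)
s_(k+1) − s_k = 4*3**k*(3*k**3 + 35*k**2 + 122*k + 123)*factorial(k + 1)/((k + 6)*(k + 7))
(s_(k+1) − s_k) − t_k = -12*3**k*(3*k**2 + 23*k + 29)*factorial(k + 1)/((k + 6)*(k + 7))

Invalid: residual - \frac{12 \cdot 3^{k} \left(3 k^{2} + 23 k + 29\right) \left(k + 1\right)!}{\left(k + 6\right) \left(k + 7\right)} ≠ 0.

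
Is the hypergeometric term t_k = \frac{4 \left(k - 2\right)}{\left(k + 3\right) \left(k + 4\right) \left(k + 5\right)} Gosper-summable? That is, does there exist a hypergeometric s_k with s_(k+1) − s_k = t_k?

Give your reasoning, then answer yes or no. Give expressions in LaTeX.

r(k) = (k - 1)*(k + 3)/((k - 2)*(k + 6)) after simplifying.
Factor: A=k + 3; B=k + 6; C=k - 2.
Need (k + 3)·f(k+1) − (k + 5)·f(k) = k - 2.
Degrees (1,1,1) ⇒ d ≤ 2.
Match coefficients ⇒ f(k) = k*(k - 17)/24.
Then R = B(k−1)f/C = k*(k - 17)*(k + 5)/(24*(k - 2)), so s_k = R(k)·t_k = k*(k - 17)/(6*(k + 3)*(k + 4)).
Verify: 4*(k - 2)/(k**3 + 12*k**2 + 47*k + 60) matches t_k.

Yes. s_k = \frac{k \left(k - 17\right)}{6 \left(k + 3\right) \left(k + 4\right)}.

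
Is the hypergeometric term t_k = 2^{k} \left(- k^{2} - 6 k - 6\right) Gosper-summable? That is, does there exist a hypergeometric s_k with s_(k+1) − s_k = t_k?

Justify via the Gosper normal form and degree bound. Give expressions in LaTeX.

Yes. s_k = 2^{k} k \left(- k - 2\right).

The ratio is 2*(k**2 + 8*k + 13)/(k**2 + 6*k + 6).
So A=2 and B=1, with C=k**2 + 6*k + 6.
Solve (2)·f(k+1) − (1)·f(k) = k**2 + 6*k + 6.
From deg A=0, deg B=0, deg C=2: d=2.
Coefficient equations give f(k) = k*(k + 2).
Certificate R = B(k−1)f/C = k*(k + 2)/(k**2 + 6*k + 6) gives s_k = 2**k*k*(-k - 2).
s_(k+1) − s_k = 2**k*(-k**2 - 6*k - 6) = t_k.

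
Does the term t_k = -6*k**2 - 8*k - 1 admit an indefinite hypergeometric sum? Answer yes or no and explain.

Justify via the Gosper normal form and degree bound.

Step 1: r(k) = (6*k**2 + 20*k + 15)/(6*k**2 + 8*k + 1).
So A=1 and B=1, with C=k**2 + 4*k/3 + 1/6.
Need (1)·f(k+1) − (1)·f(k) = k**2 + 4*k/3 + 1/6.
From deg A=0, deg B=0, deg C=2: d=3.
Match coefficients ⇒ f(k) = k*(2*k**2 + k - 2)/6.
Then R = B(k−1)f/C = k*(2*k**2 + k - 2)/(6*k**2 + 8*k + 1), so s_k = R(k)·t_k = k*(-2*k**2 - k + 2).
Verify: -6*k**2 - 8*k - 1 matches t_k.

Yes. s_k = k*(-2*k**2 - k + 2).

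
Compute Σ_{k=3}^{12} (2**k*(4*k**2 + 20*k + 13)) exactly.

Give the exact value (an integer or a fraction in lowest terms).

Σ = 5938840

Ratio r(k) = 2*(4*k**2 + 28*k + 37)/(4*k**2 + 20*k + 13).
Gosper form: A/B · C(k+1)/C(k) with A=2, B=1, C=k**2 + 5*k + 13/4.
Set up (2)·f(k+1) − (1)·f(k) − (k**2 + 5*k + 13/4) = 0.
Degrees (0,0,2) ⇒ d ≤ 2.
Solve for f: f(k) = (2*k - 1)*(2*k + 3)/4 (degree 2 ≤ 2).
So s_k = (B(k−1)f/C)·t_k = ((2*k - 1)*(2*k + 3)/(4*k**2 + 20*k + 13))·t_k = 2**k*(4*k**2 + 4*k - 3).
Δs = 2**k*(4*k**2 + 20*k + 13), as required.
Sum = s_(13) − s_(3); s_(13) = 5939200, s_(3) = 360 ⇒ 5938840.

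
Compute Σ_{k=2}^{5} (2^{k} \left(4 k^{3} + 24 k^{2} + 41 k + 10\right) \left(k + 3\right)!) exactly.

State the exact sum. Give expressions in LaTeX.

Σ = 1765044480

t_(k+1)/t_k = 2*(4*k**4 + 52*k**3 + 245*k**2 + 483*k + 316)/(4*k**3 + 24*k**2 + 41*k + 10).
Factor: A=2*k + 8; B=1; C=k**3 + 6*k**2 + 41*k/4 + 5/2.
Solve (2*k + 8)·f(k+1) − (1)·f(k) = k**3 + 6*k**2 + 41*k/4 + 5/2.
d = 2 from the (1,0,3) case.
A polynomial solution: f(k) = (2*k**2 + k - 2)/4.
R(k) = B(k−1)·f(k)/C(k) = (2*k**2 + k - 2)/(4*k**3 + 24*k**2 + 41*k + 10); s_k = R·t_k = 2**k*(2*k**2 + k - 2)*factorial(k + 3).
Δs = 2**k*(4*k**3 + 24*k**2 + 41*k + 10)*factorial(k + 3), as required.
Σ_(k=2)^(5) t_k = s_(6) − s_(2) = 1765048320 − (3840) = 1765044480.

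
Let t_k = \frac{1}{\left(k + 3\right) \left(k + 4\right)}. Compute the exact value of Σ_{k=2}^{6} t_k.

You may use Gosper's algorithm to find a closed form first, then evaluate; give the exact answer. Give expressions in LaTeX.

Σ = 1/10

Ratio r(k) = (k + 3)/(k + 5).
A = k + 3, B = k + 5, C = 1.
f must satisfy (k + 3)·f(k+1) − (k + 4)·f(k) = 1.
d = 1 from the (1,1,0) case.
A polynomial solution: f(k) = k/3.
So s_k = (B(k−1)f/C)·t_k = (k*(k + 4)/3)·t_k = k/(3*(k + 3)).
Check: Δs_k = 1/(k**2 + 7*k + 12). ✓
Σ_(k=2)^(6) t_k = s_(7) − s_(2) = 7/30 − (2/15) = 1/10.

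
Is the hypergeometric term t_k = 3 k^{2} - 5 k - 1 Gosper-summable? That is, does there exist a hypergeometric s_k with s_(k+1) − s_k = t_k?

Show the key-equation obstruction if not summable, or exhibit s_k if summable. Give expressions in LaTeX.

Yes. s_k = k \left(k^{2} - 4 k + 2\right).

t_(k+1)/t_k = (3*k**2 + k - 3)/(3*k**2 - 5*k - 1).
So A=1 and B=1, with C=k**2 - 5*k/3 - 1/3.
Solve (1)·f(k+1) − (1)·f(k) = k**2 - 5*k/3 - 1/3.
Bound: deg f ≤ 3.
Coefficient equations give f(k) = k*(k**2 - 4*k + 2)/3.
Certificate R = B(k−1)f/C = k*(k**2 - 4*k + 2)/(3*k**2 - 5*k - 1) gives s_k = k*(k**2 - 4*k + 2).
Check: Δs_k = 3*k**2 - 5*k - 1. ✓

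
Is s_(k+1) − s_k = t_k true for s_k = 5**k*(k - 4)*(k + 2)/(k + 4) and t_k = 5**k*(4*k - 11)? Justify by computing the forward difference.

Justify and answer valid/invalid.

Invalid: residual 8*5**k*(-k**2 - k + 10)/(k**2 + 9*k + 20) ≠ 0.

s_(k+1) = 5**(k + 1)*(k**2 - 9)/(k + 5)
s_(k+1) − s_k = 5**k*(4*k**3 + 17*k**2 - 27*k - 140)/(k**2 + 9*k + 20)
(s_(k+1) − s_k) − t_k = 8*5**k*(-k**2 - k + 10)/(k**2 + 9*k + 20)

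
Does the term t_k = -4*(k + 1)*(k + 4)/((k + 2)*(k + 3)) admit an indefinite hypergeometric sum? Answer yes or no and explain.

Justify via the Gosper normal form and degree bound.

Ratio r(k) = (k + 2)**2*(k + 5)/((k + 1)*(k + 4)**2).
Gosper form: A/B · C(k+1)/C(k) with A=k + 2, B=k + 4, C=k**2 + 5*k + 4.
Solve (k + 2)·f(k+1) − (k + 3)·f(k) = k**2 + 5*k + 4.
From deg A=1, deg B=1, deg C=2: d=2.
A polynomial solution: f(k) = k*(k + 1).
Get s_k = R·t_k = 4*k*(-k - 1)/(k + 2) with R(k) = B(k−1)f(k)/C(k) = k*(k + 3)/(k + 4).
Δs = 4*(-k**2 - 5*k - 4)/(k**2 + 5*k + 6), as required.

Yes. s_k = 4*k*(-k - 1)/(k + 2).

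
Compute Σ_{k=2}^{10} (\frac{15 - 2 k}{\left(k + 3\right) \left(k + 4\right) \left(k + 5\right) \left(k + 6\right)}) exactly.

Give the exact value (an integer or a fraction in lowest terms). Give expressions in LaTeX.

Σ = 13/1120

Step 1: r(k) = (k + 3)*(2*k - 13)/((k + 7)*(2*k - 15)).
So A=k + 3 and B=k + 7, with C=k - 15/2.
Need (k + 3)·f(k+1) − (k + 6)·f(k) = k - 15/2.
From deg A=1, deg B=1, deg C=1: d=3.
Solving with deg f ≤ 3: f(k) = -k*(k**2 + 12*k + 62)/30.
Certificate R = B(k−1)f/C = -k*(k + 6)*(k**2 + 12*k + 62)/(15*(2*k - 15)) gives s_k = k*(k**2 + 12*k + 62)/(15*(k + 3)*(k + 4)*(k + 5)).
Check: Δs_k = (15 - 2*k)/(k**4 + 18*k**3 + 119*k**2 + 342*k + 360). ✓
Sum = s_(11) − s_(2); s_(11) = 11/160, s_(2) = 2/35 ⇒ 13/1120.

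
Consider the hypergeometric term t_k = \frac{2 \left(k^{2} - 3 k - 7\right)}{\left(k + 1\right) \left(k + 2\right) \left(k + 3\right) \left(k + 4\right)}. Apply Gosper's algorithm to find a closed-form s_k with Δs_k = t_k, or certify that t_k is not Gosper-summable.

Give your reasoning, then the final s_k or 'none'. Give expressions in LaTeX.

Ratio r(k) = (k**3 - 10*k - 9)/(k**3 + 2*k**2 - 22*k - 35).
Factor: A=k + 1; B=k + 5; C=k**2 - 3*k - 7.
Key eq: (k + 1)·f(k+1) = (k + 4)·f(k) + (k**2 - 3*k - 7).
From deg A=1, deg B=1, deg C=2: d=3.
Match coefficients ⇒ f(k) = -k*(k**2 + 9*k + 11)/3.
So s_k = (B(k−1)f/C)·t_k = (-k*(k + 4)*(k**2 + 9*k + 11)/(3*(k**2 - 3*k - 7)))·t_k = 2*k*(-k**2 - 9*k - 11)/(3*(k + 1)*(k + 2)*(k + 3)).
Check: Δs_k = 2*(k**2 - 3*k - 7)/(k**4 + 10*k**3 + 35*k**2 + 50*k + 24). ✓

s_k = \frac{2 k \left(- k^{2} - 9 k - 11\right)}{3 \left(k + 1\right) \left(k + 2\right) \left(k + 3\right)}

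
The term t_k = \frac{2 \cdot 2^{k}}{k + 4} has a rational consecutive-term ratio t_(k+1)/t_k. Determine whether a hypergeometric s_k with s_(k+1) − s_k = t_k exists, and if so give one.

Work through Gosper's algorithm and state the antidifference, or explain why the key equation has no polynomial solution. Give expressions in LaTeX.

The ratio is 2*(k + 4)/(k + 5).
Gosper form: A/B · C(k+1)/C(k) with A=2*k + 8, B=k + 5, C=1.
Key eq: (2*k + 8)·f(k+1) = (k + 4)·f(k) + (1).
Bound: deg f ≤ -1.
deg f ≤ -1 is impossible — no certificate.

none (Gosper's algorithm certifies no s_k)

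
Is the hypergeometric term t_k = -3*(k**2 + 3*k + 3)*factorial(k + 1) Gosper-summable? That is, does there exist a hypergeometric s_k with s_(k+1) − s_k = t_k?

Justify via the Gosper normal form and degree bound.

Yes. s_k = -3*(k + 1)*factorial(k + 1).

Compute t_(k+1)/t_k: get (k + 2)*(3*k + (k + 1)**2 + 6)/(k**2 + 3*k + 3).
Normal form (A,B,C) = (k + 2, 1, k**2 + 3*k + 3).
f must satisfy (k + 2)·f(k+1) − (1)·f(k) = k**2 + 3*k + 3.
From deg A=1, deg B=0, deg C=2: d=1.
Solve for f: f(k) = k + 1 (degree 1 ≤ 1).
Then R = B(k−1)f/C = (k + 1)/(k**2 + 3*k + 3), so s_k = R(k)·t_k = -3*(k + 1)*factorial(k + 1).
Verify: -3*(k**2 + 3*k + 3)*factorial(k + 1) matches t_k.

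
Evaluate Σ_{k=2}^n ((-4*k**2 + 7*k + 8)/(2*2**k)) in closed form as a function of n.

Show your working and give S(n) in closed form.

Ratio r(k) = (4*k**2 + k - 11)/(2*(4*k**2 - 7*k - 8)).
Normal form (A,B,C) = (1/2, 1, k**2 - 7*k/4 - 2).
Set up (1/2)·f(k+1) − (1)·f(k) − (k**2 - 7*k/4 - 2) = 0.
Bound: deg f ≤ 2.
Coefficient equations give f(k) = -(k + 1)*(4*k - 3)/2.
Get s_k = R·t_k = (4*k**2 + k - 3)/2**k with R(k) = B(k−1)f(k)/C(k) = -2*(k + 1)*(4*k - 3)/(4*k**2 - 7*k - 8).
s_(k+1) − s_k = (-4*k**2 + 7*k + 8)/(2*2**k) = t_k.
Σ_(k=2)^n t_k = s_(n+1) − s_(2) = (2**(-n - 1)*(4*n**2 + 9*n + 2)) − (15/4), i.e. 2**(-n - 2)*(-15*2**n + 8*n**2 + 18*n + 4).

S(n) = 2**(-n - 2)*(-15*2**n + 8*n**2 + 18*n + 4)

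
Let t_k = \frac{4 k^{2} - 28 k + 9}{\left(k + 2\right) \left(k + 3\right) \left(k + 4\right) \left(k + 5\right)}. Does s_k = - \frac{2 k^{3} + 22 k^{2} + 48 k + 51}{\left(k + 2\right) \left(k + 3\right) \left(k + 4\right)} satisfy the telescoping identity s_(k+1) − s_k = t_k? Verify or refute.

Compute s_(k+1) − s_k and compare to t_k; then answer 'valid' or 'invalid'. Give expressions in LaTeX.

Valid — Δs_k = t_k.

s_(k+1) = (-48*k - 2*(k + 1)**3 - 22*(k + 1)**2 - 99)/((k + 3)*(k + 4)*(k + 5))
s_(k+1) − s_k = (4*k**2 - 28*k + 9)/(k**4 + 14*k**3 + 71*k**2 + 154*k + 120)
(s_(k+1) − s_k) − t_k = 0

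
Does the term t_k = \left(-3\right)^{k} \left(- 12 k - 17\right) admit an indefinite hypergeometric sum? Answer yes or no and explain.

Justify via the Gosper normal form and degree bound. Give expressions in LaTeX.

Yes. s_k = \left(-3\right)^{k} \left(3 k + 2\right).

Compute t_(k+1)/t_k: get 3*(-12*k - 29)/(12*k + 17).
Normal form (A,B,C) = (-3, 1, k + 17/12).
Need (-3)·f(k+1) − (1)·f(k) = k + 17/12.
deg f ≤ 1 (via 0,0,1).
Solve for f: f(k) = -(3*k + 2)/12 (degree 1 ≤ 1).
Get s_k = R·t_k = (-3)**k*(3*k + 2) with R(k) = B(k−1)f(k)/C(k) = -(3*k + 2)/(12*k + 17).
s_(k+1) − s_k = (-3)**k*(-12*k - 17) = t_k.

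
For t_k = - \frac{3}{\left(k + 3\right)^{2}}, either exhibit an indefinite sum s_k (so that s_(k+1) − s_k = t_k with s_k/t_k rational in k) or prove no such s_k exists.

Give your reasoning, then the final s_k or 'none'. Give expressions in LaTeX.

The ratio is (k + 3)**2/(k + 4)**2.
Factor: A=k**2 + 6*k + 9; B=k**2 + 8*k + 16; C=1.
Set up (k**2 + 6*k + 9)·f(k+1) − (k**2 + 6*k + 9)·f(k) − (1) = 0.
From deg A=2, deg B=2, deg C=0: d=0.
Put f(k) = c0: A·f(k+1) − B(k−1)·f(k) − C = -1; need -1 = 0 — inconsistent ⇒ no f, not summable.

none — t_k is not Gosper-summable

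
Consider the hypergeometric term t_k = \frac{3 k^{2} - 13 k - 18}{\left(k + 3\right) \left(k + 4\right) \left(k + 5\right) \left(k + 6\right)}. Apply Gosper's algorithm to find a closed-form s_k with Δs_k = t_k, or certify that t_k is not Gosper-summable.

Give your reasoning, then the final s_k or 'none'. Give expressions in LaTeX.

Step 1: r(k) = (k + 3)*(13*k - 3*(k + 1)**2 + 31)/((k + 7)*(-3*k**2 + 13*k + 18)).
Normal form (A,B,C) = (k + 3, k + 7, k**2 - 13*k/3 - 6).
Solve (k + 3)·f(k+1) − (k + 6)·f(k) = k**2 - 13*k/3 - 6.
d = 3 from the (1,1,2) case.
A polynomial solution: f(k) = k*(k**2 - 168*k - 193)/180.
So s_k = (B(k−1)f/C)·t_k = (k*(k + 6)*(k**2 - 168*k - 193)/(60*(3*k**2 - 13*k - 18)))·t_k = k*(k**2 - 168*k - 193)/(60*(k + 3)*(k + 4)*(k + 5)).
s_(k+1) − s_k = (3*k**2 - 13*k - 18)/(k**4 + 18*k**3 + 119*k**2 + 342*k + 360) = t_k.

s_k = \frac{k \left(k^{2} - 168 k - 193\right)}{60 \left(k + 3\right) \left(k + 4\right) \left(k + 5\right)}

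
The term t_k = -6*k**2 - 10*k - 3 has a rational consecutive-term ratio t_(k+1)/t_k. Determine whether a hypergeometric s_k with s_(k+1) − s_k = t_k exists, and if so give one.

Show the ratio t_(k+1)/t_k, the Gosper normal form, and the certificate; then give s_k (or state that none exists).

t_(k+1)/t_k = (6*k**2 + 22*k + 19)/(6*k**2 + 10*k + 3).
So A=1 and B=1, with C=k**2 + 5*k/3 + 1/2.
Solve (1)·f(k+1) − (1)·f(k) = k**2 + 5*k/3 + 1/2.
Bound: deg f ≤ 3.
Coefficient equations give f(k) = k*(2*k**2 + 2*k - 1)/6.
Then R = B(k−1)f/C = k*(2*k**2 + 2*k - 1)/(6*k**2 + 10*k + 3), so s_k = R(k)·t_k = k*(-2*k**2 - 2*k + 1).
Check: Δs_k = -6*k**2 - 10*k - 3. ✓

s_k = k*(-2*k**2 - 2*k + 1)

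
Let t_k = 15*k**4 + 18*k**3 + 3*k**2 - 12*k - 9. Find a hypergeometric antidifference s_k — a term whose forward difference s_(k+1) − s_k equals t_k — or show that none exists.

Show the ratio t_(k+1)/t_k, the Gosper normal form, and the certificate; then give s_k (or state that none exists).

The ratio is (5*k**4 + 26*k**3 + 49*k**2 + 36*k + 5)/(5*k**4 + 6*k**3 + k**2 - 4*k - 3).
So A=1 and B=1, with C=k**4 + 6*k**3/5 + k**2/5 - 4*k/5 - 3/5.
Need (1)·f(k+1) − (1)·f(k) = k**4 + 6*k**3/5 + k**2/5 - 4*k/5 - 3/5.
deg f ≤ 5 (via 0,0,4).
Match coefficients ⇒ f(k) = k*(k**4 - k**3 - k**2 - k - 1)/5.
Certificate R = B(k−1)f/C = k*(k**4 - k**3 - k**2 - k - 1)/(5*k**4 + 6*k**3 + k**2 - 4*k - 3) gives s_k = 3*k*(k**4 - k**3 - k**2 - k - 1).
Verify: 15*k**4 + 18*k**3 + 3*k**2 - 12*k - 9 matches t_k.

s_k = 3*k*(k**4 - k**3 - k**2 - k - 1)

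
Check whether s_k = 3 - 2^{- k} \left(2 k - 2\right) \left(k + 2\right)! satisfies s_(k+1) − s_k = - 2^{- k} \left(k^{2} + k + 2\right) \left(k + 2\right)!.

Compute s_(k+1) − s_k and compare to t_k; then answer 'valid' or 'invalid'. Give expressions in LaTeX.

s_(k+1) = -2*2**(-k - 1)*k*factorial(k + 3) + 3
s_(k+1) − s_k = -(k**2 + k + 2)*factorial(k + 2)/2**k
(s_(k+1) − s_k) − t_k = 0

Valid: the claim telescopes to t_k.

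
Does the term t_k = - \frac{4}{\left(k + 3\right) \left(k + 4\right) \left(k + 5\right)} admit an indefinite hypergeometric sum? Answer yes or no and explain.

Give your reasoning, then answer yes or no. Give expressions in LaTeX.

Yes. s_k = \frac{k \left(- k - 7\right)}{6 \left(k + 3\right) \left(k + 4\right)}.

Ratio r(k) = (k + 3)/(k + 6).
Take A(k)=k + 3, B(k)=k + 6, C(k)=1.
Key eq: (k + 3)·f(k+1) = (k + 5)·f(k) + (1).
Degrees (1,1,0) ⇒ d ≤ 2.
Match coefficients ⇒ f(k) = k*(k + 7)/24.
R(k) = B(k−1)·f(k)/C(k) = k*(k + 5)*(k + 7)/24; s_k = R·t_k = k*(-k - 7)/(6*(k + 3)*(k + 4)).
s_(k+1) − s_k = -4/(k**3 + 12*k**2 + 47*k + 60) = t_k.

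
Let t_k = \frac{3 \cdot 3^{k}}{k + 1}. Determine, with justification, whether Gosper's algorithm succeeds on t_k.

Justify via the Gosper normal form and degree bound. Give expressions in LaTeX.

No — negative degree bound, so no certificate f.

Step 1: r(k) = 3*(k + 1)/(k + 2).
A = 3*k + 3, B = k + 2, C = 1.
Key eq: (3*k + 3)·f(k+1) = (k + 1)·f(k) + (1).
Bound: deg f ≤ -1.
d = -1 < 0 ⇒ no nonzero polynomial f; not summable.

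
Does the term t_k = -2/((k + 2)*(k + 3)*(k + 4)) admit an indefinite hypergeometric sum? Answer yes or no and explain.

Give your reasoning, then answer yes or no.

Compute t_(k+1)/t_k: get (k + 2)/(k + 5).
Factor: A=k + 2; B=k + 5; C=1.
Set up (k + 2)·f(k+1) − (k + 4)·f(k) − (1) = 0.
Bound: deg f ≤ 2.
Coefficient equations give f(k) = k*(k + 5)/12.
Certificate R = B(k−1)f/C = k*(k + 4)*(k + 5)/12 gives s_k = k*(-k - 5)/(6*(k + 2)*(k + 3)).
s_(k+1) − s_k = -2/(k**3 + 9*k**2 + 26*k + 24) = t_k.

Yes. s_k = k*(-k - 5)/(6*(k + 2)*(k + 3)).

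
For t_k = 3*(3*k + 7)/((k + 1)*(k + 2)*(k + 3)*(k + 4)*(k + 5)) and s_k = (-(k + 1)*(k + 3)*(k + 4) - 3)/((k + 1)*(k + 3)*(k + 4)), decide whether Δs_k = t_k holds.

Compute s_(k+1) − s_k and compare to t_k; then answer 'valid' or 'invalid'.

Valid — Δs_k = t_k.

s_(k+1) = (-(k + 2)*(k + 4)*(k + 5) - 3)/((k + 2)*(k + 4)*(k + 5))
s_(k+1) − s_k = 3*(3*k + 7)/(k**5 + 15*k**4 + 85*k**3 + 225*k**2 + 274*k + 120)
(s_(k+1) − s_k) − t_k = 0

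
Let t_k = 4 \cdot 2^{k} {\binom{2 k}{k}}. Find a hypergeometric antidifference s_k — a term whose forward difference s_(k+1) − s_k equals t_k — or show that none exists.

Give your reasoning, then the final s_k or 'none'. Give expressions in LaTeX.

none — t_k is not Gosper-summable

Step 1: r(k) = 4*(2*k + 1)/(k + 1).
A = 8*k + 4, B = k + 1, C = 1.
Key eq: (8*k + 4)·f(k+1) = (k)·f(k) + (1).
deg f ≤ -1 (via 1,1,0).
Negative degree bound (-1): no f exists, t_k not Gosper-summable.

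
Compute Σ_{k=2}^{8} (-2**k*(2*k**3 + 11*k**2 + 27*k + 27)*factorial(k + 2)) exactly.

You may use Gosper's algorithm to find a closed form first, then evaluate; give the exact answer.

Compute t_(k+1)/t_k: get 2*(2*k**4 + 23*k**3 + 106*k**2 + 232*k + 201)/(2*k**3 + 11*k**2 + 27*k + 27).
Take A(k)=2*k + 6, B(k)=1, C(k)=k**3 + 11*k**2/2 + 27*k/2 + 27/2.
Set up (2*k + 6)·f(k+1) − (1)·f(k) − (k**3 + 11*k**2/2 + 27*k/2 + 27/2) = 0.
From deg A=1, deg B=0, deg C=3: d=2.
Match coefficients ⇒ f(k) = (k**2 + k + 3)/2.
Get s_k = R·t_k = -2**k*(k**2 + k + 3)*factorial(k + 2) with R(k) = B(k−1)f(k)/C(k) = (k**2 + k + 3)/(2*k**3 + 11*k**2 + 27*k + 27).
Verify: -2**k*(2*k**3 + 11*k**2 + 27*k + 27)*factorial(k + 2) matches t_k.
Sum = s_(9) − s_(2); s_(9) = -1900678348800, s_(2) = -864 ⇒ -1900678347936.

Σ = -1900678347936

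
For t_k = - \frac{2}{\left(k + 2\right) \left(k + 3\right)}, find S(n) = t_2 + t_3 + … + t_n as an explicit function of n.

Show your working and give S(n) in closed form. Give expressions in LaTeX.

t_(k+1)/t_k = (k + 2)/(k + 4).
Gosper form: A/B · C(k+1)/C(k) with A=k + 2, B=k + 4, C=1.
Need (k + 2)·f(k+1) − (k + 3)·f(k) = 1.
Bound: deg f ≤ 1.
Match coefficients ⇒ f(k) = k/2.
Get s_k = R·t_k = -k/(k + 2) with R(k) = B(k−1)f(k)/C(k) = k*(k + 3)/2.
Δs = -2/(k**2 + 5*k + 6), as required.
Σ_(k=2)^n t_k = s_(n+1) − s_(2) = ((-n - 1)/(n + 3)) − (-1/2), i.e. (1 - n)/(2*(n + 3)).

S(n) = \frac{1 - n}{2 \left(n + 3\right)}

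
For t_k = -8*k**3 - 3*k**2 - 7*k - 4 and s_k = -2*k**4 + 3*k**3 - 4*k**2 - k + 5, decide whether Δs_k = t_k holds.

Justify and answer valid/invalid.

Valid — Δs_k = t_k.

s_(k+1) = -2*k**4 - 5*k**3 - 7*k**2 - 8*k + 1
s_(k+1) − s_k = -8*k**3 - 3*k**2 - 7*k - 4
(s_(k+1) − s_k) − t_k = 0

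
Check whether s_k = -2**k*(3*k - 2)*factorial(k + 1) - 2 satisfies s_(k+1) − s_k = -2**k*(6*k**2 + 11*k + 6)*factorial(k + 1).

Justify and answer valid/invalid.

s_(k+1) = -2**(k + 1)*(3*k + 1)*factorial(k + 2) - 2
s_(k+1) − s_k = -2**k*(6*k**2 + 11*k + 6)*factorial(k + 1)
(s_(k+1) − s_k) − t_k = 0

Valid: the claim telescopes to t_k.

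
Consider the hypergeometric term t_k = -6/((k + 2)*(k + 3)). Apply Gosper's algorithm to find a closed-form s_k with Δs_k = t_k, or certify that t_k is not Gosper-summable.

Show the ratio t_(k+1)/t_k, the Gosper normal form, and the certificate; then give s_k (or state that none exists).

t_(k+1)/t_k = (k + 2)/(k + 4).
Take A(k)=k + 2, B(k)=k + 4, C(k)=1.
f must satisfy (k + 2)·f(k+1) − (k + 3)·f(k) = 1.
From deg A=1, deg B=1, deg C=0: d=1.
Solving with deg f ≤ 1: f(k) = k/2.
R(k) = B(k−1)·f(k)/C(k) = k*(k + 3)/2; s_k = R·t_k = -3*k/(k + 2).
s_(k+1) − s_k = -6/(k**2 + 5*k + 6) = t_k.

s_k = -3*k/(k + 2)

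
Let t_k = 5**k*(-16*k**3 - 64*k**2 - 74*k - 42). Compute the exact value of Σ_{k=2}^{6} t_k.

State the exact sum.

t_(k+1)/t_k = 5*(8*k**3 + 56*k**2 + 125*k + 98)/(8*k**3 + 32*k**2 + 37*k + 21).
A = 5, B = 1, C = k**3 + 4*k**2 + 37*k/8 + 21/8.
Need (5)·f(k+1) − (1)·f(k) = k**3 + 4*k**2 + 37*k/8 + 21/8.
From deg A=0, deg B=0, deg C=3: d=3.
Match coefficients ⇒ f(k) = (4*k**3 + k**2 + k + 3)/16.
R(k) = B(k−1)·f(k)/C(k) = (4*k**3 + k**2 + k + 3)/(2*(8*k**3 + 32*k**2 + 37*k + 21)); s_k = R·t_k = 5**k*(-4*k**3 - k**2 - k - 3).
Check: Δs_k = 5**k*(-16*k**3 - 64*k**2 - 74*k - 42). ✓
Sum = s_(7) − s_(2); s_(7) = -111796875, s_(2) = -1025 ⇒ -111795850.

Σ = -111795850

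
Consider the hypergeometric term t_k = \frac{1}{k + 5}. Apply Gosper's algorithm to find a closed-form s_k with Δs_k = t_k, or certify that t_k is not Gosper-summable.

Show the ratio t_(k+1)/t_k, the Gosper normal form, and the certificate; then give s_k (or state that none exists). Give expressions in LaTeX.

none — t_k is not Gosper-summable

r(k) = (k + 5)/(k + 6) after simplifying.
So A=k + 5 and B=k + 6, with C=1.
Key eq: (k + 5)·f(k+1) = (k + 5)·f(k) + (1).
Bound: deg f ≤ 0.
f = c0 ⇒ A·f(k+1) − B(k−1)·f(k) − C = -1. The system {-1 = 0} is inconsistent; no antidifference.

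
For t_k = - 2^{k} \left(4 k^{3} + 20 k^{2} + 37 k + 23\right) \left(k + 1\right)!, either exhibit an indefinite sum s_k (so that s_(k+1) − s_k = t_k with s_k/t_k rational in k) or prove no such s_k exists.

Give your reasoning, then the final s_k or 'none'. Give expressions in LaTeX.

s_k = - 2^{k} \left(k + 1\right) \left(2 k + 1\right) \left(k + 1\right)!

Compute t_(k+1)/t_k: get 2*(4*k**4 + 40*k**3 + 153*k**2 + 262*k + 168)/(4*k**3 + 20*k**2 + 37*k + 23).
Normal form (A,B,C) = (2*k + 4, 1, k**3 + 5*k**2 + 37*k/4 + 23/4).
Need (2*k + 4)·f(k+1) − (1)·f(k) = k**3 + 5*k**2 + 37*k/4 + 23/4.
deg f ≤ 2 (via 1,0,3).
A polynomial solution: f(k) = (k + 1)*(2*k + 1)/4.
So s_k = (B(k−1)f/C)·t_k = ((k + 1)*(2*k + 1)/(4*k**3 + 20*k**2 + 37*k + 23))·t_k = -2**k*(k + 1)*(2*k + 1)*factorial(k + 1).
Verify: -2**k*(4*k**3 + 20*k**2 + 37*k + 23)*factorial(k + 1) matches t_k.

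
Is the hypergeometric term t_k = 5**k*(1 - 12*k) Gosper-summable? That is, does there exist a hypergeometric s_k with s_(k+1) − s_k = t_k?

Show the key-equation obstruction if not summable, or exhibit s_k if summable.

Yes. s_k = 5**k*(4 - 3*k).

t_(k+1)/t_k = 5*(12*k + 11)/(12*k - 1).
Factor: A=5; B=1; C=k - 1/12.
Need (5)·f(k+1) − (1)·f(k) = k - 1/12.
Degrees (0,0,1) ⇒ d ≤ 1.
Match coefficients ⇒ f(k) = (3*k - 4)/12.
Get s_k = R·t_k = 5**k*(4 - 3*k) with R(k) = B(k−1)f(k)/C(k) = (3*k - 4)/(12*k - 1).
Δs = 5**k*(1 - 12*k), as required.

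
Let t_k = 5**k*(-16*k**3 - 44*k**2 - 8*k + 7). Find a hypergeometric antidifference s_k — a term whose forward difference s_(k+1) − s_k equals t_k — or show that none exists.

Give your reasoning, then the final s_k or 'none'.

s_k = 5**k*(-4*k**3 + 4*k**2 + 3*k - 2)

Step 1: r(k) = 5*(16*k**3 + 92*k**2 + 144*k + 61)/(16*k**3 + 44*k**2 + 8*k - 7).
Take A(k)=5, B(k)=1, C(k)=k**3 + 11*k**2/4 + k/2 - 7/16.
f must satisfy (5)·f(k+1) − (1)·f(k) = k**3 + 11*k**2/4 + k/2 - 7/16.
Degrees (0,0,3) ⇒ d ≤ 3.
Solve for f: f(k) = (2*k - 1)*(2*k**2 - k - 2)/16 (degree 3 ≤ 3).
So s_k = (B(k−1)f/C)·t_k = ((2*k - 1)*(2*k**2 - k - 2)/(16*k**3 + 44*k**2 + 8*k - 7))·t_k = 5**k*(-4*k**3 + 4*k**2 + 3*k - 2).
Δs = 5**k*(-16*k**3 - 44*k**2 - 8*k + 7), as required.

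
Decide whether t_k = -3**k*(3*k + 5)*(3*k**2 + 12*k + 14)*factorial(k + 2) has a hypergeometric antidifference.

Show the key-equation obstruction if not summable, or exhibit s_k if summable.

Yes. s_k = -3**k*(3*k**2 + 3*k + 2)*factorial(k + 2).

Ratio r(k) = 3*(9*k**4 + 105*k**3 + 465*k**2 + 925*k + 696)/(9*k**3 + 51*k**2 + 102*k + 70).
Take A(k)=3*k + 9, B(k)=1, C(k)=k**3 + 17*k**2/3 + 34*k/3 + 70/9.
f must satisfy (3*k + 9)·f(k+1) − (1)·f(k) = k**3 + 17*k**2/3 + 34*k/3 + 70/9.
From deg A=1, deg B=0, deg C=3: d=2.
Match coefficients ⇒ f(k) = (3*k**2 + 3*k + 2)/9.
Then R = B(k−1)f/C = (3*k**2 + 3*k + 2)/((3*k + 5)*(3*k**2 + 12*k + 14)), so s_k = R(k)·t_k = -3**k*(3*k**2 + 3*k + 2)*factorial(k + 2).
Check: Δs_k = -3**k*(3*k + 5)*(3*k**2 + 12*k + 14)*factorial(k + 2). ✓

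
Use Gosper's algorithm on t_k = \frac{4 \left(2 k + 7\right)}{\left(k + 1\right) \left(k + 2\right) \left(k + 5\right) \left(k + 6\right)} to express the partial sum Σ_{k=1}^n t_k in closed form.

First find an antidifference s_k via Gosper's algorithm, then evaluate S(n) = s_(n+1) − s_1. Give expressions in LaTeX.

S(n) = \frac{n \left(n + 8\right)}{3 \left(n^{2} + 8 n + 12\right)}

Ratio r(k) = (k + 1)*(k + 5)*(2*k + 9)/((k + 3)*(k + 7)*(2*k + 7)).
Factor: A=k + 1; B=k + 7; C=k**3 + 21*k**2/2 + 73*k/2 + 42.
Set up (k + 1)·f(k+1) − (k + 6)·f(k) − (k**3 + 21*k**2/2 + 73*k/2 + 42) = 0.
Degrees (1,1,3) ⇒ d ≤ 5.
A polynomial solution: f(k) = k*(k + 2)*(k + 3)*(k + 4)*(k + 6)/10.
Then R = B(k−1)f/C = k*(k + 2)*(k + 6)**2/(5*(2*k + 7)), so s_k = R(k)·t_k = 4*k*(k + 6)/(5*(k**2 + 6*k + 5)).
Check: Δs_k = 4*(2*k + 7)/(k**4 + 14*k**3 + 65*k**2 + 112*k + 60). ✓
s_(n+1) = 4*(n**2 + 8*n + 7)/(5*(n**2 + 8*n + 12)) and s_(1) = 7/15, so S(n) = n*(n + 8)/(3*(n**2 + 8*n + 12)).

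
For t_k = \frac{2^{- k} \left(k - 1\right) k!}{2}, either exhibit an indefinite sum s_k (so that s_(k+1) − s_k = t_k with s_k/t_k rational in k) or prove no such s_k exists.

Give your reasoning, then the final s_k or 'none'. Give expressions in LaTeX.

s_k = 2^{- k} k!

Ratio r(k) = k*(k + 1)/(2*(k - 1)).
A = k/2 + 1/2, B = 1, C = k - 1.
f must satisfy (k/2 + 1/2)·f(k+1) − (1)·f(k) = k - 1.
d = 0 from the (1,0,1) case.
Solving with deg f ≤ 0: f(k) = 2.
R(k) = B(k−1)·f(k)/C(k) = 2/(k - 1); s_k = R·t_k = factorial(k)/2**k.
Check: Δs_k = (k - 1)*factorial(k)/(2*2**k). ✓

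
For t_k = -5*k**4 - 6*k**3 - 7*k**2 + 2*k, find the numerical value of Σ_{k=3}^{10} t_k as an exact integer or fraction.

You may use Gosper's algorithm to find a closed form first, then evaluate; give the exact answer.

Σ = -147232

Compute t_(k+1)/t_k: get (5*k**4 + 26*k**3 + 55*k**2 + 50*k + 16)/(k*(5*k**3 + 6*k**2 + 7*k - 2)).
A = 1, B = 1, C = k**4 + 6*k**3/5 + 7*k**2/5 - 2*k/5.
Key eq: (1)·f(k+1) = (1)·f(k) + (k**4 + 6*k**3/5 + 7*k**2/5 - 2*k/5).
Degrees (0,0,4) ⇒ d ≤ 5.
Coefficient equations give f(k) = k*(k - 1)**2*(k**2 + k + 2)/5.
Then R = B(k−1)f/C = (k - 1)**2*(k**2 + k + 2)/(5*k**3 + 6*k**2 + 7*k - 2), so s_k = R(k)·t_k = k*(-k**4 + k**3 - k**2 + 3*k - 2).
Check: Δs_k = k*(-5*k**3 - 6*k**2 - 7*k + 2). ✓
Σ_(k=3)^(10) t_k = s_(11) − s_(3) = -147400 − (-168) = -147232.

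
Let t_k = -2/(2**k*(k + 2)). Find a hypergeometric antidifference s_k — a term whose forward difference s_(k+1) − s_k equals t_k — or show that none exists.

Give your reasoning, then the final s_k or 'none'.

none (Gosper's algorithm certifies no s_k)

Compute t_(k+1)/t_k: get (k + 2)/(2*(k + 3)).
Normal form (A,B,C) = (k/2 + 1, k + 3, 1).
Need (k/2 + 1)·f(k+1) − (k + 2)·f(k) = 1.
d = -1 from the (1,1,0) case.
Bound -1 < 0, so the key equation has no polynomial solution.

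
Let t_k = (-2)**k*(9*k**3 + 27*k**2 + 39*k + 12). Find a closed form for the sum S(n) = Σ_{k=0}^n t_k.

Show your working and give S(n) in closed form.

Compute t_(k+1)/t_k: get 2*(-3*k**3 - 18*k**2 - 40*k - 29)/(3*k**3 + 9*k**2 + 13*k + 4).
So A=-2 and B=1, with C=k**3 + 3*k**2 + 13*k/3 + 4/3.
Set up (-2)·f(k+1) − (1)·f(k) − (k**3 + 3*k**2 + 13*k/3 + 4/3) = 0.
d = 3 from the (0,0,3) case.
Solve for f: f(k) = -(3*k**3 + 3*k**2 + 3*k - 2)/9 (degree 3 ≤ 3).
Then R = B(k−1)f/C = -(3*k**3 + 3*k**2 + 3*k - 2)/(3*(3*k**3 + 9*k**2 + 13*k + 4)), so s_k = R(k)·t_k = (-2)**k*(-3*k**3 - 3*k**2 - 3*k + 2).
Verify: (-2)**k*(9*k**3 + 27*k**2 + 39*k + 12) matches t_k.
Evaluate: s_(n+1) = 2*(-2)**n*(3*n**3 + 12*n**2 + 18*n + 7); subtract s_(0) = 2 ⇒ S(n) = 6*(-2)**n*n**3 + 24*(-2)**n*n**2 + 36*(-2)**n*n + 14*(-2)**n - 2.

S(n) = 6*(-2)**n*n**3 + 24*(-2)**n*n**2 + 36*(-2)**n*n + 14*(-2)**n - 2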